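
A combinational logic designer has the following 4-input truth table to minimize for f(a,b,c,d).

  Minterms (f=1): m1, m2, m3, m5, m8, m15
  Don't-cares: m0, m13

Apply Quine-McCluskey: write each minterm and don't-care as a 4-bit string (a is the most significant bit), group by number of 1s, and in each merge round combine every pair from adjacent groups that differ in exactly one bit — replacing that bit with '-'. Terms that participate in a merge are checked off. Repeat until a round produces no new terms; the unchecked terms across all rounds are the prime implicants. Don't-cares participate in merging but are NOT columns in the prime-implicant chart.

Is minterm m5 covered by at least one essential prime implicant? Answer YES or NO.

size-2^0 implicants → 0000(✓)  0001(✓)  0010(✓)  0011(✓)  0101(✓)  1000(✓)  1101(✓)  1111(✓)
size-2^1 implicants → -000  -101  0-01  00-0(✓)  00-1(✓)  000-(✓)  001-(✓)  11-1
size-2^2 implicants → 00--
Unchecked terms (primes): -000, -101, 0-01, 00--, 11-1
Minterm coverage:
  m1 ⊆ 0-01,00--
  m2 ⊆ 00-- [E]
  m3 ⊆ 00-- [E]
  m5 ⊆ -101,0-01
  m8 ⊆ -000 [E]
  m15 ⊆ 11-1 [E]
E = {-000, 00--, 11-1}

NO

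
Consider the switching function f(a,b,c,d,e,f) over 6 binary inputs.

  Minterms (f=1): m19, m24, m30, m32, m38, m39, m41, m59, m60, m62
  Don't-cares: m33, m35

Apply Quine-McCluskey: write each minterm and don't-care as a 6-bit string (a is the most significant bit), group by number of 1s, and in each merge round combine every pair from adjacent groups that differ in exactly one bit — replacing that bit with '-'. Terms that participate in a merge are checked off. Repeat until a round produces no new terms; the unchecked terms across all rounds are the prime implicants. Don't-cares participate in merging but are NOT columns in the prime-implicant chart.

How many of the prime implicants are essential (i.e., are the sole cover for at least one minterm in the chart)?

size-2^0 implicants → 010011  011000  011110(✓)  100000(✓)  100001(✓)  100011(✓)  100110(✓)  100111(✓)  101001(✓)  111011  111100(✓)  111110(✓)
size-2^1 implicants → -11110  10-001  100-11  1000-1  10000-  10011-  1111-0
Unchecked terms (primes): -11110, 010011, 011000, 10-001, 100-11, 1000-1, 10000-, 10011-, 111011, 1111-0
Minterm coverage:
  m19 ⊆ 010011 [E]
  m24 ⊆ 011000 [E]
  m30 ⊆ -11110 [E]
  m32 ⊆ 10000- [E]
  m38 ⊆ 10011- [E]
  m39 ⊆ 100-11,10011-
  m41 ⊆ 10-001 [E]
  m59 ⊆ 111011 [E]
  m60 ⊆ 1111-0 [E]
  m62 ⊆ -11110,1111-0
E = {-11110, 010011, 011000, 10-001, 10000-, 10011-, 111011, 1111-0}

8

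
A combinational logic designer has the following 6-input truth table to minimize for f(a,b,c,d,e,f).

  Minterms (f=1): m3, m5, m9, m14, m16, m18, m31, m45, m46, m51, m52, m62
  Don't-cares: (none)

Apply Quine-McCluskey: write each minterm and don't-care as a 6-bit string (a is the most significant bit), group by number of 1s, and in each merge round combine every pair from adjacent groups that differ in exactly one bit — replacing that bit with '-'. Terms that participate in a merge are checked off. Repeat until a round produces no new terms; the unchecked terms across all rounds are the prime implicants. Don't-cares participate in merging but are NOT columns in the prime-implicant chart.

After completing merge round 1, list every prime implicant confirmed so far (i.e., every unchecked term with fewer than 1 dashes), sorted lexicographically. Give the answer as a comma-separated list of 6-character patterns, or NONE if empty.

Round 0: 000011 000101 001001 001110✓ 010000✓ 010010✓ 011111 101101 101110✓ 110011 110100 111110✓
Round 1: -01110 0100-0 1-1110
PIs = {-01110, 000011, 000101, 001001, 0100-0, 011111, 1-1110, 101101, 110011, 110100}

000011, 000101, 001001, 011111, 101101, 110011, 110100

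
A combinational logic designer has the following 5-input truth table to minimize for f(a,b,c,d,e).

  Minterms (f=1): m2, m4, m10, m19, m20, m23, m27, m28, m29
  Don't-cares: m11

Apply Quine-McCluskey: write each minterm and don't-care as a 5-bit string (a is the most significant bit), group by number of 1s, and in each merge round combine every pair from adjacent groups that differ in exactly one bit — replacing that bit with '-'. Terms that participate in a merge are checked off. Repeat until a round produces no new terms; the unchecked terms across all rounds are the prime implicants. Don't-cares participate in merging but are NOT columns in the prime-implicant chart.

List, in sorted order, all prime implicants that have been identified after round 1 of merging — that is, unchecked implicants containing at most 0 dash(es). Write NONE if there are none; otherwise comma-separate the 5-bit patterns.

NONE

Round 0: 00010✓ 00100✓ 01010✓ 01011✓ 10011✓ 10100✓ 10111✓ 11011✓ 11100✓ 11101✓
Round 1: -0100 -1011 0-010 0101- 1-011 1-100 10-11 1110-
PIs = {-0100, -1011, 0-010, 0101-, 1-011, 1-100, 10-11, 1110-}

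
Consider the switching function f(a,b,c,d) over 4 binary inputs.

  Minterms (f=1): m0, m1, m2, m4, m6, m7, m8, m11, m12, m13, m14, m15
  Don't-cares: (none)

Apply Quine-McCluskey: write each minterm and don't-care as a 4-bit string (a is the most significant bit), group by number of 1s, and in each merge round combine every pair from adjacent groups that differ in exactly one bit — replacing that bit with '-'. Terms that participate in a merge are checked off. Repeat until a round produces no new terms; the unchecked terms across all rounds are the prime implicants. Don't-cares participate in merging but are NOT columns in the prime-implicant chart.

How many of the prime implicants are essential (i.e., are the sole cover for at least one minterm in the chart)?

6

Round 0: 0000✓ 0001✓ 0010✓ 0100✓ 0110✓ 0111✓ 1000✓ 1011✓ 1100✓ 1101✓ 1110✓ 1111✓
Round 1: -000✓ -100✓ -110✓ -111✓ 0-00✓ 0-10✓ 00-0✓ 000- 01-0✓ 011-✓ 1-00✓ 1-11 11-0✓ 11-1✓ 110-✓ 111-✓
Round 2: --00 -1-0 -11- 0--0 11--
PIs = {--00, -1-0, -11-, 0--0, 000-, 1-11, 11--}
Coverage chart:
  m0: --00,0--0,000-
  m1: 000- ←essential
  m2: 0--0 ←essential
  m4: --00,-1-0,0--0
  m6: -1-0,-11-,0--0
  m7: -11- ←essential
  m8: --00 ←essential
  m11: 1-11 ←essential
  m12: --00,-1-0,11--
  m13: 11-- ←essential
  m14: -1-0,-11-,11--
  m15: -11-,1-11,11--
Essential: --00, -11-, 0--0, 000-, 1-11, 11--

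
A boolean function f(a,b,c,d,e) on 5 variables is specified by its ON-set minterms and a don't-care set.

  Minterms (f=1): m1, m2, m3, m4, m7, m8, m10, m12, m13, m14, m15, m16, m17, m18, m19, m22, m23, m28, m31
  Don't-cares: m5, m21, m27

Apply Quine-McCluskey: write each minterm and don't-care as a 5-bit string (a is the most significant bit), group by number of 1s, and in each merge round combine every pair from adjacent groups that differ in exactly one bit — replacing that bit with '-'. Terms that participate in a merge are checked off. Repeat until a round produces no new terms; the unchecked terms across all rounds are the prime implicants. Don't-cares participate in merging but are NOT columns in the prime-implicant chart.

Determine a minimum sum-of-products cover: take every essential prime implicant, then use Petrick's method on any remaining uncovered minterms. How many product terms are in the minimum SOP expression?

8

[col 0] 00001*, 00010*, 00011*, 00100*, 00101*, 00111*, 01000*, 01010*, 01100*, 01101*, 01110*, 01111*, 10000*, 10001*, 10010*, 10011*, 10101*, 10110*, 10111*, 11011*, 11100*, 11111*
[col 1] -0001*, -0010*, -0011*, -0101*, -0111*, -1100, -1111*, 0-010, 0-100*, 0-101*, 0-111*, 00-01*, 00-11*, 000-1*, 0001-*, 001-1*, 0010-*, 01-00*, 01-10*, 010-0*, 011-0*, 011-1*, 0110-*, 0111-*, 1-011*, 1-111*, 10-01*, 10-10*, 10-11*, 100-0*, 100-1*, 1000-*, 1001-*, 101-1*, 1011-*, 11-11*
[col 2] --111, -0-01*, -0-11*, -00-1*, -001-, -01-1*, 0-1-1, 0-10-, 00--1*, 01--0, 011--, 1--11, 10--1*, 10-1-, 100--
[col 3] -0--1
Prime implicants: --111, -0--1, -001-, -1100, 0-010, 0-1-1, 0-10-, 01--0, 011--, 1--11, 10-1-, 100--
PI chart (minterm → PIs covering it):
  1 | -0--1  (sole → essential)
  2 | -001-,0-010
  3 | -0--1,-001-
  4 | 0-10-  (sole → essential)
  7 | --111,-0--1,0-1-1
  8 | 01--0  (sole → essential)
  10 | 0-010,01--0
  12 | -1100,0-10-,01--0,011--
  13 | 0-1-1,0-10-,011--
  14 | 01--0,011--
  15 | --111,0-1-1,011--
  16 | 100--  (sole → essential)
  17 | -0--1,100--
  18 | -001-,10-1-,100--
  19 | -0--1,-001-,1--11,10-1-,100--
  22 | 10-1-  (sole → essential)
  23 | --111,-0--1,1--11,10-1-
  28 | -1100  (sole → essential)
  31 | --111,1--11
Essential prime implicants: -0--1, -1100, 0-10-, 01--0, 10-1-, 100--
Petrick residual → --111, -001-
Minimum SOP uses 8 PIs: cde + b'e + b'c'd + bcd'e' + a'cd' + a'be' + ab'd + ab'c'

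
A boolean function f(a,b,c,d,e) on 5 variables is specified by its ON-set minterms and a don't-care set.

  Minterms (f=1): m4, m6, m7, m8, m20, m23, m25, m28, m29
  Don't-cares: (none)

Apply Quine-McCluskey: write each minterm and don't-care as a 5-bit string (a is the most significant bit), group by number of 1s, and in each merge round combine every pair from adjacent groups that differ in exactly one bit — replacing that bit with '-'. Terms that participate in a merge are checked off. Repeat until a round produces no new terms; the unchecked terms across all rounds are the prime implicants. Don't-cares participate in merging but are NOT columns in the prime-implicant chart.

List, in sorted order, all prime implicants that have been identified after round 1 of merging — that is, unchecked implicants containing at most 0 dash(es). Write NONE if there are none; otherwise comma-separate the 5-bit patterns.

[col 0] 00100*, 00110*, 00111*, 01000, 10100*, 10111*, 11001*, 11100*, 11101*
[col 1] -0100, -0111, 001-0, 0011-, 1-100, 11-01, 1110-
Prime implicants: -0100, -0111, 001-0, 0011-, 01000, 1-100, 11-01, 1110-

01000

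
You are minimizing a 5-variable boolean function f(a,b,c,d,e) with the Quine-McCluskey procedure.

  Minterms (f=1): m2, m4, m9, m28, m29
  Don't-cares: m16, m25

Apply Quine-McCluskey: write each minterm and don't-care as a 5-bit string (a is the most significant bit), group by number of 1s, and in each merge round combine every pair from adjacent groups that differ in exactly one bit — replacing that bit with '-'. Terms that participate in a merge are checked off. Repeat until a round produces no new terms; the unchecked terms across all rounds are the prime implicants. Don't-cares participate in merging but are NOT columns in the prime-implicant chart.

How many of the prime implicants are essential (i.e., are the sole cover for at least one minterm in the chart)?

[col 0] 00010, 00100, 01001*, 10000, 11001*, 11100*, 11101*
[col 1] -1001, 11-01, 1110-
Prime implicants: -1001, 00010, 00100, 10000, 11-01, 1110-
PI chart (minterm → PIs covering it):
  2 | 00010  (sole → essential)
  4 | 00100  (sole → essential)
  9 | -1001  (sole → essential)
  28 | 1110-  (sole → essential)
  29 | 11-01,1110-
Essential prime implicants: -1001, 00010, 00100, 1110-

4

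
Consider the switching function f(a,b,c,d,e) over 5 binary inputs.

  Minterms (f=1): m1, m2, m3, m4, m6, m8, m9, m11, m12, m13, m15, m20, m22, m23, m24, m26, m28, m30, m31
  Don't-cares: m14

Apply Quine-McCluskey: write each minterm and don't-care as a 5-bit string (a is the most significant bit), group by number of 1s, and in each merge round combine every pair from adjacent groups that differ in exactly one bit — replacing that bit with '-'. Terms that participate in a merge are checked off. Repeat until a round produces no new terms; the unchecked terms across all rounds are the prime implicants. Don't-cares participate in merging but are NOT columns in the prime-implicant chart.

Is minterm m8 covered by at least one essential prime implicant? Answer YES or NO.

NO

Round 0: 00001✓ 00010✓ 00011✓ 00100✓ 00110✓ 01000✓ 01001✓ 01011✓ 01100✓ 01101✓ 01110✓ 01111✓ 10100✓ 10110✓ 10111✓ 11000✓ 11010✓ 11100✓ 11110✓ 11111✓
Round 1: -0100✓ -0110✓ -1000✓ -1100✓ -1110✓ -1111✓ 0-001✓ 0-011✓ 0-100✓ 0-110✓ 00-10 000-1✓ 0001- 001-0✓ 01-00✓ 01-01✓ 01-11✓ 010-1✓ 0100-✓ 011-0✓ 011-1✓ 0110-✓ 0111-✓ 1-100✓ 1-110✓ 1-111✓ 101-0✓ 1011-✓ 11-00✓ 11-10✓ 110-0✓ 111-0✓ 1111-✓
Round 2: --100✓ --110✓ -01-0✓ -1-00 -11-0✓ -111- 0-0-1 0-1-0✓ 01--1 01-0- 011-- 1-1-0✓ 1-11- 11--0
Round 3: --1-0
PIs = {--1-0, -1-00, -111-, 0-0-1, 00-10, 0001-, 01--1, 01-0-, 011--, 1-11-, 11--0}
Coverage chart:
  m1: 0-0-1 ←essential
  m2: 00-10,0001-
  m3: 0-0-1,0001-
  m4: --1-0 ←essential
  m6: --1-0,00-10
  m8: -1-00,01-0-
  m9: 0-0-1,01--1,01-0-
  m11: 0-0-1,01--1
  m12: --1-0,-1-00,01-0-,011--
  m13: 01--1,01-0-,011--
  m15: -111-,01--1,011--
  m20: --1-0 ←essential
  m22: --1-0,1-11-
  m23: 1-11- ←essential
  m24: -1-00,11--0
  m26: 11--0 ←essential
  m28: --1-0,-1-00,11--0
  m30: --1-0,-111-,1-11-,11--0
  m31: -111-,1-11-
Essential: --1-0, 0-0-1, 1-11-, 11--0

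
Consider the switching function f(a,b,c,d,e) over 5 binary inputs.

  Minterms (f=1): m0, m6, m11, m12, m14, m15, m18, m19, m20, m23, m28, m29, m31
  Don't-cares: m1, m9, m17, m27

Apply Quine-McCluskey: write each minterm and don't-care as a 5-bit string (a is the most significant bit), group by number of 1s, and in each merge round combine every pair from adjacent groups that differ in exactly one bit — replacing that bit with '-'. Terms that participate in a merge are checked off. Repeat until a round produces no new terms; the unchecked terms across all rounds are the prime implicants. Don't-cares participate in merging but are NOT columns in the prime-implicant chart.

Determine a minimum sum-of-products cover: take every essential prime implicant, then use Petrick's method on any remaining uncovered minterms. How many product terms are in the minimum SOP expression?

8

[col 0] 00000*, 00001*, 00110*, 01001*, 01011*, 01100*, 01110*, 01111*, 10001*, 10010*, 10011*, 10100*, 10111*, 11011*, 11100*, 11101*, 11111*
[col 1] -0001, -1011*, -1100, -1111*, 0-001, 0-110, 0000-, 01-11*, 010-1, 011-0, 0111-, 1-011*, 1-100, 1-111*, 10-11*, 100-1, 1001-, 11-11*, 111-1, 1110-
[col 2] -1-11, 1--11
Prime implicants: -0001, -1-11, -1100, 0-001, 0-110, 0000-, 010-1, 011-0, 0111-, 1--11, 1-100, 100-1, 1001-, 111-1, 1110-
PI chart (minterm → PIs covering it):
  0 | 0000-  (sole → essential)
  6 | 0-110  (sole → essential)
  11 | -1-11,010-1
  12 | -1100,011-0
  14 | 0-110,011-0,0111-
  15 | -1-11,0111-
  18 | 1001-  (sole → essential)
  19 | 1--11,100-1,1001-
  20 | 1-100  (sole → essential)
  23 | 1--11  (sole → essential)
  28 | -1100,1-100,1110-
  29 | 111-1,1110-
  31 | -1-11,1--11,111-1
Essential prime implicants: 0-110, 0000-, 1--11, 1-100, 1001-
Petrick residual → -1-11, -1100, 111-1
Minimum SOP uses 8 PIs: bde + bcd'e' + a'cde' + a'b'c'd' + ade + acd'e' + ab'c'd + abce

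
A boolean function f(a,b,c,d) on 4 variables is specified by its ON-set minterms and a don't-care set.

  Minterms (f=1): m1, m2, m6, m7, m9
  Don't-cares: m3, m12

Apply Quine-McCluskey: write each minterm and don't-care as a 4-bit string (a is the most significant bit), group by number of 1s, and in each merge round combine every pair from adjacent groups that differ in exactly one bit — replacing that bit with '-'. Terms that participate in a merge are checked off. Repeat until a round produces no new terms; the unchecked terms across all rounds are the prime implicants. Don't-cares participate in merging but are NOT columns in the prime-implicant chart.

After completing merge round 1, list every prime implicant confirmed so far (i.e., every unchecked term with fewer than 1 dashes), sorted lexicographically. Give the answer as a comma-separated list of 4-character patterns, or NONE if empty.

size-2^0 implicants → 0001(✓)  0010(✓)  0011(✓)  0110(✓)  0111(✓)  1001(✓)  1100
size-2^1 implicants → -001  0-10(✓)  0-11(✓)  00-1  001-(✓)  011-(✓)
size-2^2 implicants → 0-1-
Unchecked terms (primes): -001, 0-1-, 00-1, 1100

1100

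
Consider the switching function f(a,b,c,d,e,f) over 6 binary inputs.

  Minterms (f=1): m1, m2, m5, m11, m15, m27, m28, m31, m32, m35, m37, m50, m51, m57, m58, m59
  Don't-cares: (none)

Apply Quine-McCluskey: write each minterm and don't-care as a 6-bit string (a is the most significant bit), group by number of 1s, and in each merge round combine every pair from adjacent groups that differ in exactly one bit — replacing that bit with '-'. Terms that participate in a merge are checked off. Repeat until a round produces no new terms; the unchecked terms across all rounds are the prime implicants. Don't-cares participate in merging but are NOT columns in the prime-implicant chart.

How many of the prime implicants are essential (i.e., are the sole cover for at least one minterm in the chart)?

[col 0] 000001*, 000010, 000101*, 001011*, 001111*, 011011*, 011100, 011111*, 100000, 100011*, 100101*, 110010*, 110011*, 111001*, 111010*, 111011*
[col 1] -00101, -11011, 0-1011*, 0-1111*, 000-01, 001-11*, 011-11*, 1-0011, 11-010*, 11-011*, 11001-*, 1110-1, 11101-*
[col 2] 0-1-11, 11-01-
Prime implicants: -00101, -11011, 0-1-11, 000-01, 000010, 011100, 1-0011, 100000, 11-01-, 1110-1
PI chart (minterm → PIs covering it):
  1 | 000-01  (sole → essential)
  2 | 000010  (sole → essential)
  5 | -00101,000-01
  11 | 0-1-11  (sole → essential)
  15 | 0-1-11  (sole → essential)
  27 | -11011,0-1-11
  28 | 011100  (sole → essential)
  31 | 0-1-11  (sole → essential)
  32 | 100000  (sole → essential)
  35 | 1-0011  (sole → essential)
  37 | -00101  (sole → essential)
  50 | 11-01-  (sole → essential)
  51 | 1-0011,11-01-
  57 | 1110-1  (sole → essential)
  58 | 11-01-  (sole → essential)
  59 | -11011,11-01-,1110-1
Essential prime implicants: -00101, 0-1-11, 000-01, 000010, 011100, 1-0011, 100000, 11-01-, 1110-1

9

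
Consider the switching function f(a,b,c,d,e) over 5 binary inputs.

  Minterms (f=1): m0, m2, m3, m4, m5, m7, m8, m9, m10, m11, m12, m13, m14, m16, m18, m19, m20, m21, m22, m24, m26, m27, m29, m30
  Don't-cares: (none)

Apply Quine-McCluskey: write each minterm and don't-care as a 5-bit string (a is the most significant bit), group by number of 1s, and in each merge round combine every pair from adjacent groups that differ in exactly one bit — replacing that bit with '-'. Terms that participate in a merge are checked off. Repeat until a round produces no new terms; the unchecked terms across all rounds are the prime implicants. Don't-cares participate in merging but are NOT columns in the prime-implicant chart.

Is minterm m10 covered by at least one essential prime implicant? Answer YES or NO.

Round 0: 00000✓ 00010✓ 00011✓ 00100✓ 00101✓ 00111✓ 01000✓ 01001✓ 01010✓ 01011✓ 01100✓ 01101✓ 01110✓ 10000✓ 10010✓ 10011✓ 10100✓ 10101✓ 10110✓ 11000✓ 11010✓ 11011✓ 11101✓ 11110✓
Round 1: -0000✓ -0010✓ -0011✓ -0100✓ -0101✓ -1000✓ -1010✓ -1011✓ -1101✓ -1110✓ 0-000✓ 0-010✓ 0-011✓ 0-100✓ 0-101✓ 00-00✓ 00-11 000-0✓ 0001-✓ 001-1 0010-✓ 01-00✓ 01-01✓ 01-10✓ 010-0✓ 010-1✓ 0100-✓ 0101-✓ 011-0✓ 0110-✓ 1-000✓ 1-010✓ 1-011✓ 1-101✓ 1-110✓ 10-00✓ 10-10✓ 100-0✓ 1001-✓ 101-0✓ 1010-✓ 11-10✓ 110-0✓ 1101-✓
Round 2: --000✓ --010✓ --011✓ --101 -0-00 -00-0✓ -001-✓ -010- -1-10 -10-0✓ -101-✓ 0--00 0-0-0✓ 0-01-✓ 0-10- 01--0 01-0- 010-- 1--10 1-0-0✓ 1-01-✓ 10--0
Round 3: --0-0 --01-
PIs = {--0-0, --01-, --101, -0-00, -010-, -1-10, 0--00, 0-10-, 00-11, 001-1, 01--0, 01-0-, 010--, 1--10, 10--0}
Coverage chart:
  m0: --0-0,-0-00,0--00
  m2: --0-0,--01-
  m3: --01-,00-11
  m4: -0-00,-010-,0--00,0-10-
  m5: --101,-010-,0-10-,001-1
  m7: 00-11,001-1
  m8: --0-0,0--00,01--0,01-0-,010--
  m9: 01-0-,010--
  m10: --0-0,--01-,-1-10,01--0,010--
  m11: --01-,010--
  m12: 0--00,0-10-,01--0,01-0-
  m13: --101,0-10-,01-0-
  m14: -1-10,01--0
  m16: --0-0,-0-00,10--0
  m18: --0-0,--01-,1--10,10--0
  m19: --01- ←essential
  m20: -0-00,-010-,10--0
  m21: --101,-010-
  m22: 1--10,10--0
  m24: --0-0 ←essential
  m26: --0-0,--01-,-1-10,1--10
  m27: --01- ←essential
  m29: --101 ←essential
  m30: -1-10,1--10
Essential: --0-0, --01-, --101

YES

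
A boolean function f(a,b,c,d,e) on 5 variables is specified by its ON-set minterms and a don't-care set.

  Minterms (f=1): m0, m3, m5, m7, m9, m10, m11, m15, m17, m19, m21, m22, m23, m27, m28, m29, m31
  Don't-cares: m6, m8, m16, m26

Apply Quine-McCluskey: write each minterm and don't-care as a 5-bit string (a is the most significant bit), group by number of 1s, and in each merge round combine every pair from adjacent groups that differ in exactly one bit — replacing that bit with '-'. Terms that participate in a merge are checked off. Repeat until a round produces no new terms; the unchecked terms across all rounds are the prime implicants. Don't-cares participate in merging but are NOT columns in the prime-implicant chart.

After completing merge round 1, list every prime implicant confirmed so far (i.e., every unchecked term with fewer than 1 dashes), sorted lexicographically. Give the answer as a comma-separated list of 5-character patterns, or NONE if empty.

Round 0: 00000✓ 00011✓ 00101✓ 00110✓ 00111✓ 01000✓ 01001✓ 01010✓ 01011✓ 01111✓ 10000✓ 10001✓ 10011✓ 10101✓ 10110✓ 10111✓ 11010✓ 11011✓ 11100✓ 11101✓ 11111✓
Round 1: -0000 -0011✓ -0101✓ -0110✓ -0111✓ -1010✓ -1011✓ -1111✓ 0-000 0-011✓ 0-111✓ 00-11✓ 001-1✓ 0011-✓ 01-11✓ 010-0✓ 010-1✓ 0100-✓ 0101-✓ 1-011✓ 1-101✓ 1-111✓ 10-01✓ 10-11✓ 100-1✓ 1000- 101-1✓ 1011-✓ 11-11✓ 1101-✓ 111-1✓ 1110-
Round 2: --011✓ --111✓ -0-11✓ -01-1 -011- -1-11✓ -101- 0--11✓ 010-- 1--11✓ 1-1-1 10--1
Round 3: ---11
PIs = {---11, -0000, -01-1, -011-, -101-, 0-000, 010--, 1-1-1, 10--1, 1000-, 1110-}

NONE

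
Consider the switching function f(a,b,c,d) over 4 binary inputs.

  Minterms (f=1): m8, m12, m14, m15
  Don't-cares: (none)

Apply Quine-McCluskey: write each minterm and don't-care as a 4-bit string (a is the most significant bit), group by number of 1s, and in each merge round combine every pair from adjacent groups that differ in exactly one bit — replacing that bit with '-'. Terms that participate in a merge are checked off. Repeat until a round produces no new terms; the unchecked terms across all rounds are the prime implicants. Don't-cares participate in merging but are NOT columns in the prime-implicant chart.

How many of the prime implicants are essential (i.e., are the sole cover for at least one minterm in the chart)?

2

size-2^0 implicants → 1000(✓)  1100(✓)  1110(✓)  1111(✓)
size-2^1 implicants → 1-00  11-0  111-
Unchecked terms (primes): 1-00, 11-0, 111-
Minterm coverage:
  m8 ⊆ 1-00 [E]
  m12 ⊆ 1-00,11-0
  m14 ⊆ 11-0,111-
  m15 ⊆ 111- [E]
E = {1-00, 111-}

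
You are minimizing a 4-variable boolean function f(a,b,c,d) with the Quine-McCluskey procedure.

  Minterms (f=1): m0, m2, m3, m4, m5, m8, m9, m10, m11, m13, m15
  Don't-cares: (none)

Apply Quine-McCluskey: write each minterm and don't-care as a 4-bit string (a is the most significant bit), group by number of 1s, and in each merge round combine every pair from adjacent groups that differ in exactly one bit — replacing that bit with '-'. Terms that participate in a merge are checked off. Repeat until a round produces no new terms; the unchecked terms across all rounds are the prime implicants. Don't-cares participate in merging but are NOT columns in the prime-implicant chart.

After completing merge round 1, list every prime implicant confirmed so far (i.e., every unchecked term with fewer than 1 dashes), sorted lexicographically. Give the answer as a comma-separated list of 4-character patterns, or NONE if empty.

size-2^0 implicants → 0000(✓)  0010(✓)  0011(✓)  0100(✓)  0101(✓)  1000(✓)  1001(✓)  1010(✓)  1011(✓)  1101(✓)  1111(✓)
size-2^1 implicants → -000(✓)  -010(✓)  -011(✓)  -101  0-00  00-0(✓)  001-(✓)  010-  1-01(✓)  1-11(✓)  10-0(✓)  10-1(✓)  100-(✓)  101-(✓)  11-1(✓)
size-2^2 implicants → -0-0  -01-  1--1  10--
Unchecked terms (primes): -0-0, -01-, -101, 0-00, 010-, 1--1, 10--

NONE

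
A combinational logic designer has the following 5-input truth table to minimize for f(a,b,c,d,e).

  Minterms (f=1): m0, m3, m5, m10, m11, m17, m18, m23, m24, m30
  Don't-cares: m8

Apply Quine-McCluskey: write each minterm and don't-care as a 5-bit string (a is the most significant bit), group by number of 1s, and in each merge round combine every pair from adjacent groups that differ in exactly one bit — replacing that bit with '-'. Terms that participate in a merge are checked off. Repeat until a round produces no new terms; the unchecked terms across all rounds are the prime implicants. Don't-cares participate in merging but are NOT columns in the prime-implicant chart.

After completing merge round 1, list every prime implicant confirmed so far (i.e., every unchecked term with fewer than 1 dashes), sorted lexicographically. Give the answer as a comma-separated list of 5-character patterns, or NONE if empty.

[col 0] 00000*, 00011*, 00101, 01000*, 01010*, 01011*, 10001, 10010, 10111, 11000*, 11110
[col 1] -1000, 0-000, 0-011, 010-0, 0101-
Prime implicants: -1000, 0-000, 0-011, 00101, 010-0, 0101-, 10001, 10010, 10111, 11110

00101, 10001, 10010, 10111, 11110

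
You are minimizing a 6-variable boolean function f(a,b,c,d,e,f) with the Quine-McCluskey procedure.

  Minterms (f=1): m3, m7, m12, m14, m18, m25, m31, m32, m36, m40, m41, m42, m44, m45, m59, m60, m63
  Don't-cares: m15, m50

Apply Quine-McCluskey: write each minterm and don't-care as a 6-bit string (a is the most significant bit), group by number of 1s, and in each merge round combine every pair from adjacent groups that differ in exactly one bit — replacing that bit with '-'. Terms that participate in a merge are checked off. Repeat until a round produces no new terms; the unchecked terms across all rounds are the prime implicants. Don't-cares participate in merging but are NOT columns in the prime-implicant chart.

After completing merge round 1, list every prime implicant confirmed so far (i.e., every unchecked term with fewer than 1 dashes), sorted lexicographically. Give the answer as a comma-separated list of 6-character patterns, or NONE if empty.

011001

Round 0: 000011✓ 000111✓ 001100✓ 001110✓ 001111✓ 010010✓ 011001 011111✓ 100000✓ 100100✓ 101000✓ 101001✓ 101010✓ 101100✓ 101101✓ 110010✓ 111011✓ 111100✓ 111111✓
Round 1: -01100 -10010 -11111 0-1111 00-111 000-11 0011-0 00111- 1-1100 10-000✓ 10-100✓ 100-00✓ 101-00✓ 101-01✓ 1010-0 10100-✓ 10110-✓ 111-11
Round 2: 10--00 101-0-
PIs = {-01100, -10010, -11111, 0-1111, 00-111, 000-11, 0011-0, 00111-, 011001, 1-1100, 10--00, 101-0-, 1010-0, 111-11}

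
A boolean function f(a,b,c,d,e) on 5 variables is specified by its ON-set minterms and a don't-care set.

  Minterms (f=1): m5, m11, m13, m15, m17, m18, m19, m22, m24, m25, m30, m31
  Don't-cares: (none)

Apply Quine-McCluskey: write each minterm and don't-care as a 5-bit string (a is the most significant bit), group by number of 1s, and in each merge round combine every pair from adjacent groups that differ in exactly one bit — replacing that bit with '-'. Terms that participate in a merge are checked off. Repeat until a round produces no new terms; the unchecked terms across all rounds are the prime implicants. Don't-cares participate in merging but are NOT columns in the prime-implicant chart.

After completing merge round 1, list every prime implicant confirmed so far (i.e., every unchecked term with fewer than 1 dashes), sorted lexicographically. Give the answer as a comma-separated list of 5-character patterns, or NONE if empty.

size-2^0 implicants → 00101(✓)  01011(✓)  01101(✓)  01111(✓)  10001(✓)  10010(✓)  10011(✓)  10110(✓)  11000(✓)  11001(✓)  11110(✓)  11111(✓)
size-2^1 implicants → -1111  0-101  01-11  011-1  1-001  1-110  10-10  100-1  1001-  1100-  1111-
Unchecked terms (primes): -1111, 0-101, 01-11, 011-1, 1-001, 1-110, 10-10, 100-1, 1001-, 1100-, 1111-

NONE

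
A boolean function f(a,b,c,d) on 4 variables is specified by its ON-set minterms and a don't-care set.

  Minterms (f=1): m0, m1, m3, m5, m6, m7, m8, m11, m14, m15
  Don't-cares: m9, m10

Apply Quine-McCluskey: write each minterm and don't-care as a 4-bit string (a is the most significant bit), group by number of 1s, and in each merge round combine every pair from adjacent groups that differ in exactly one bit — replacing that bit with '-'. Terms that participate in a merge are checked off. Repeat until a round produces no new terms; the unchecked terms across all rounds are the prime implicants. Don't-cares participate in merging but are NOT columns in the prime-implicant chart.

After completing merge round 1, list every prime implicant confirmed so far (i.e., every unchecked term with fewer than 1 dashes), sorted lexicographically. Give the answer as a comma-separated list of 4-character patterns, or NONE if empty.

Round 0: 0000✓ 0001✓ 0011✓ 0101✓ 0110✓ 0111✓ 1000✓ 1001✓ 1010✓ 1011✓ 1110✓ 1111✓
Round 1: -000✓ -001✓ -011✓ -110✓ -111✓ 0-01✓ 0-11✓ 00-1✓ 000-✓ 01-1✓ 011-✓ 1-10✓ 1-11✓ 10-0✓ 10-1✓ 100-✓ 101-✓ 111-✓
Round 2: --11 -0-1 -00- -11- 0--1 1-1- 10--
PIs = {--11, -0-1, -00-, -11-, 0--1, 1-1-, 10--}

NONE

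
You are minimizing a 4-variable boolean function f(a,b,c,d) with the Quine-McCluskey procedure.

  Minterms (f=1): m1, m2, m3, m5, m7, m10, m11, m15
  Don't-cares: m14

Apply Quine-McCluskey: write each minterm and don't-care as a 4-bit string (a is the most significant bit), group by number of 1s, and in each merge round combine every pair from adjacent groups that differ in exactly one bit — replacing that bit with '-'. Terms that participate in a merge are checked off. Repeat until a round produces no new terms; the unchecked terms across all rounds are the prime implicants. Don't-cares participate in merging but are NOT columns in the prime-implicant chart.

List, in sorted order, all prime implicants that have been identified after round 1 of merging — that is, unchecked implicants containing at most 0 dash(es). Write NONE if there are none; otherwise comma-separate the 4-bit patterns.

NONE

size-2^0 implicants → 0001(✓)  0010(✓)  0011(✓)  0101(✓)  0111(✓)  1010(✓)  1011(✓)  1110(✓)  1111(✓)
size-2^1 implicants → -010(✓)  -011(✓)  -111(✓)  0-01(✓)  0-11(✓)  00-1(✓)  001-(✓)  01-1(✓)  1-10(✓)  1-11(✓)  101-(✓)  111-(✓)
size-2^2 implicants → --11  -01-  0--1  1-1-
Unchecked terms (primes): --11, -01-, 0--1, 1-1-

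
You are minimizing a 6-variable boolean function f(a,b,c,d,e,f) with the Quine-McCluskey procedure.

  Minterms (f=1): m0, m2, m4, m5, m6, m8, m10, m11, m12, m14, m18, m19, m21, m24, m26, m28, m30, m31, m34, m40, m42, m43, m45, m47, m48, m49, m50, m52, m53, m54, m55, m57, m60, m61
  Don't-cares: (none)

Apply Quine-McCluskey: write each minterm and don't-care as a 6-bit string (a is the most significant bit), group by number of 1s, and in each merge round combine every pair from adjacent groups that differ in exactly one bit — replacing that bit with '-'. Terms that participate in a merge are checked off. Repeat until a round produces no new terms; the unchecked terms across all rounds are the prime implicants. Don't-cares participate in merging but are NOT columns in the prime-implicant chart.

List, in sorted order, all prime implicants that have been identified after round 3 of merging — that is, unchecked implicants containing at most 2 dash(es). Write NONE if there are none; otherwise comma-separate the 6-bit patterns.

--0010, -0-010, -010-0, -0101-, -10101, -11100, 0--010, 0-0101, 00010-, 01001-, 01111-, 1-1101, 101-11, 1011-1, 11--01, 11-10-, 110--0, 110-0-, 1101--

Round 0: 000000✓ 000010✓ 000100✓ 000101✓ 000110✓ 001000✓ 001010✓ 001011✓ 001100✓ 001110✓ 010010✓ 010011✓ 010101✓ 011000✓ 011010✓ 011100✓ 011110✓ 011111✓ 100010✓ 101000✓ 101010✓ 101011✓ 101101✓ 101111✓ 110000✓ 110001✓ 110010✓ 110100✓ 110101✓ 110110✓ 110111✓ 111001✓ 111100✓ 111101✓
Round 1: -00010✓ -01000✓ -01010✓ -01011✓ -10010✓ -10101 -11100 0-0010✓ 0-0101 0-1000✓ 0-1010✓ 0-1100✓ 0-1110✓ 00-000✓ 00-010✓ 00-100✓ 00-110✓ 000-00✓ 000-10✓ 0000-0✓ 0001-0✓ 00010- 001-00✓ 001-10✓ 0010-0✓ 00101-✓ 0011-0✓ 01-010✓ 01001- 011-00✓ 011-10✓ 0110-0✓ 0111-0✓ 01111- 1-0010✓ 1-1101 10-010✓ 101-11 1010-0✓ 10101-✓ 1011-1 11-001✓ 11-100✓ 11-101✓ 110-00✓ 110-01✓ 110-10✓ 1100-0✓ 11000-✓ 1101-0✓ 1101-1✓ 11010-✓ 11011-✓ 111-01✓ 11110-✓
Round 2: --0010 -0-010 -010-0 -0101- 0--010 0-1-00✓ 0-1-10✓ 0-10-0✓ 0-11-0✓ 00--00✓ 00--10✓ 00-0-0✓ 00-1-0✓ 000--0✓ 001--0✓ 011--0✓ 11--01 11-10- 110--0 110-0- 1101--
Round 3: 0-1--0 00---0
PIs = {--0010, -0-010, -010-0, -0101-, -10101, -11100, 0--010, 0-0101, 0-1--0, 00---0, 00010-, 01001-, 01111-, 1-1101, 101-11, 1011-1, 11--01, 11-10-, 110--0, 110-0-, 1101--}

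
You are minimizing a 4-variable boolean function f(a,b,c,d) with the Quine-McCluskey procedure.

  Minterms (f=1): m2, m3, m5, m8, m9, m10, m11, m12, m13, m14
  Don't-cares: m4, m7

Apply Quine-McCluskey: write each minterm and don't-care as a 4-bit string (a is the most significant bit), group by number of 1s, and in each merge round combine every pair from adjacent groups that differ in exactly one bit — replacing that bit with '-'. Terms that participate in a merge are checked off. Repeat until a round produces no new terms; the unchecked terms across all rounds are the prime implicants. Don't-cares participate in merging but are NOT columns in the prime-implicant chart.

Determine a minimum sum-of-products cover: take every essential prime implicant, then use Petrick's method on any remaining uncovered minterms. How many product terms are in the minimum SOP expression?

size-2^0 implicants → 0010(✓)  0011(✓)  0100(✓)  0101(✓)  0111(✓)  1000(✓)  1001(✓)  1010(✓)  1011(✓)  1100(✓)  1101(✓)  1110(✓)
size-2^1 implicants → -010(✓)  -011(✓)  -100(✓)  -101(✓)  0-11  001-(✓)  01-1  010-(✓)  1-00(✓)  1-01(✓)  1-10(✓)  10-0(✓)  10-1(✓)  100-(✓)  101-(✓)  11-0(✓)  110-(✓)
size-2^2 implicants → -01-  -10-  1--0  1-0-  10--
Unchecked terms (primes): -01-, -10-, 0-11, 01-1, 1--0, 1-0-, 10--
Minterm coverage:
  m2 ⊆ -01- [E]
  m3 ⊆ -01-,0-11
  m5 ⊆ -10-,01-1
  m8 ⊆ 1--0,1-0-,10--
  m9 ⊆ 1-0-,10--
  m10 ⊆ -01-,1--0,10--
  m11 ⊆ -01-,10--
  m12 ⊆ -10-,1--0,1-0-
  m13 ⊆ -10-,1-0-
  m14 ⊆ 1--0 [E]
E = {-01-, 1--0}
Petrick residual → -10-, 1-0-
Cover = b'c + bc' + ad' + ac'  |cover|=4

4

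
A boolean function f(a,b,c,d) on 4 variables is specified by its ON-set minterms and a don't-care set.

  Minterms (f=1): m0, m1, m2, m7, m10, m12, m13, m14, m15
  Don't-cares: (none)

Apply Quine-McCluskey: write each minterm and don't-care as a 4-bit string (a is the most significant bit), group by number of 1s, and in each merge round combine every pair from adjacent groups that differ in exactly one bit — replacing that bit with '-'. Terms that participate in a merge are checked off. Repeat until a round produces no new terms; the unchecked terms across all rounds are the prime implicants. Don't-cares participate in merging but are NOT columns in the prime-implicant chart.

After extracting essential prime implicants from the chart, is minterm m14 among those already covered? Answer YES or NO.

Round 0: 0000✓ 0001✓ 0010✓ 0111✓ 1010✓ 1100✓ 1101✓ 1110✓ 1111✓
Round 1: -010 -111 00-0 000- 1-10 11-0✓ 11-1✓ 110-✓ 111-✓
Round 2: 11--
PIs = {-010, -111, 00-0, 000-, 1-10, 11--}
Coverage chart:
  m0: 00-0,000-
  m1: 000- ←essential
  m2: -010,00-0
  m7: -111 ←essential
  m10: -010,1-10
  m12: 11-- ←essential
  m13: 11-- ←essential
  m14: 1-10,11--
  m15: -111,11--
Essential: -111, 000-, 11--

YES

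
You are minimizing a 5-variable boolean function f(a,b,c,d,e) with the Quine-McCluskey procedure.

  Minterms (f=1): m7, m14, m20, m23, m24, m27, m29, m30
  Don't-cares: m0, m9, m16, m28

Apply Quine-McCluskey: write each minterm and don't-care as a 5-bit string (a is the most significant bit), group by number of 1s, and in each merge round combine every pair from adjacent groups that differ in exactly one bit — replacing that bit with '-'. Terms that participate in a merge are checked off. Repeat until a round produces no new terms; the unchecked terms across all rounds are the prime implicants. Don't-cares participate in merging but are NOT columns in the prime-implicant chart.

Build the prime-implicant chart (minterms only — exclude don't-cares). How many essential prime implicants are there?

5

size-2^0 implicants → 00000(✓)  00111(✓)  01001  01110(✓)  10000(✓)  10100(✓)  10111(✓)  11000(✓)  11011  11100(✓)  11101(✓)  11110(✓)
size-2^1 implicants → -0000  -0111  -1110  1-000(✓)  1-100(✓)  10-00(✓)  11-00(✓)  111-0  1110-
size-2^2 implicants → 1--00
Unchecked terms (primes): -0000, -0111, -1110, 01001, 1--00, 11011, 111-0, 1110-
Minterm coverage:
  m7 ⊆ -0111 [E]
  m14 ⊆ -1110 [E]
  m20 ⊆ 1--00 [E]
  m23 ⊆ -0111 [E]
  m24 ⊆ 1--00 [E]
  m27 ⊆ 11011 [E]
  m29 ⊆ 1110- [E]
  m30 ⊆ -1110,111-0
E = {-0111, -1110, 1--00, 11011, 1110-}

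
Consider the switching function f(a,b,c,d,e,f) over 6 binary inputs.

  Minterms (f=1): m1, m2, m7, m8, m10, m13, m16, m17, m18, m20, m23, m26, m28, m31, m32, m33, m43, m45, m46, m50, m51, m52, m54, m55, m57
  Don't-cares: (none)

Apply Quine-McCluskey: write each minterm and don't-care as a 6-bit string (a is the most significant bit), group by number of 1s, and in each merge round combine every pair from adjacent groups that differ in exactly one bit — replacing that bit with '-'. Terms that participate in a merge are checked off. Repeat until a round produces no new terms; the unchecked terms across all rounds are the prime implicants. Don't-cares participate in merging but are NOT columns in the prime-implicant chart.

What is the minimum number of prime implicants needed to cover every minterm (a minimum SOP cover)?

size-2^0 implicants → 000001(✓)  000010(✓)  000111(✓)  001000(✓)  001010(✓)  001101(✓)  010000(✓)  010001(✓)  010010(✓)  010100(✓)  010111(✓)  011010(✓)  011100(✓)  011111(✓)  100000(✓)  100001(✓)  101011  101101(✓)  101110  110010(✓)  110011(✓)  110100(✓)  110110(✓)  110111(✓)  111001
size-2^1 implicants → -00001  -01101  -10010  -10100  -10111  0-0001  0-0010(✓)  0-0111  0-1010(✓)  00-010(✓)  0010-0  01-010(✓)  01-100  01-111  010-00  0100-0  01000-  10000-  110-10(✓)  110-11(✓)  11001-(✓)  1101-0  11011-(✓)
size-2^2 implicants → 0--010  110-1-
Unchecked terms (primes): -00001, -01101, -10010, -10100, -10111, 0--010, 0-0001, 0-0111, 0010-0, 01-100, 01-111, 010-00, 0100-0, 01000-, 10000-, 101011, 101110, 110-1-, 1101-0, 111001
Minterm coverage:
  m1 ⊆ -00001,0-0001
  m2 ⊆ 0--010 [E]
  m7 ⊆ 0-0111 [E]
  m8 ⊆ 0010-0 [E]
  m10 ⊆ 0--010,0010-0
  m13 ⊆ -01101 [E]
  m16 ⊆ 010-00,0100-0,01000-
  m17 ⊆ 0-0001,01000-
  m18 ⊆ -10010,0--010,0100-0
  m20 ⊆ -10100,01-100,010-00
  m23 ⊆ -10111,0-0111,01-111
  m26 ⊆ 0--010 [E]
  m28 ⊆ 01-100 [E]
  m31 ⊆ 01-111 [E]
  m32 ⊆ 10000- [E]
  m33 ⊆ -00001,10000-
  m43 ⊆ 101011 [E]
  m45 ⊆ -01101 [E]
  m46 ⊆ 101110 [E]
  m50 ⊆ -10010,110-1-
  m51 ⊆ 110-1- [E]
  m52 ⊆ -10100,1101-0
  m54 ⊆ 110-1-,1101-0
  m55 ⊆ -10111,110-1-
  m57 ⊆ 111001 [E]
E = {-01101, 0--010, 0-0111, 0010-0, 01-100, 01-111, 10000-, 101011, 101110, 110-1-, 111001}
Petrick residual → -00001, -10100, 01000-
Cover = b'c'd'e'f + b'cde'f + bc'de'f' + a'd'ef' + a'c'def + a'b'cd'f' + a'bde'f' + a'bdef + a'bc'd'e' + ab'c'd'e' + ab'cd'ef + ab'cdef' + abc'e + abcd'e'f  |cover|=14

14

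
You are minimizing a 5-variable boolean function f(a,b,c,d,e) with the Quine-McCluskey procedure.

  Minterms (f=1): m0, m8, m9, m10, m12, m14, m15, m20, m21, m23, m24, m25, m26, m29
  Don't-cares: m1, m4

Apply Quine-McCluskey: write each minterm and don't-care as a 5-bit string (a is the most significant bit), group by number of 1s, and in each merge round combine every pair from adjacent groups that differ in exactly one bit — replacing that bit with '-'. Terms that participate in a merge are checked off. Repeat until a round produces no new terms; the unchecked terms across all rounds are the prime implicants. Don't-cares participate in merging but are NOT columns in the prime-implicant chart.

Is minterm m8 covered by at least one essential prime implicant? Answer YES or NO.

[col 0] 00000*, 00001*, 00100*, 01000*, 01001*, 01010*, 01100*, 01110*, 01111*, 10100*, 10101*, 10111*, 11000*, 11001*, 11010*, 11101*
[col 1] -0100, -1000*, -1001*, -1010*, 0-000*, 0-001*, 0-100*, 00-00*, 0000-*, 01-00*, 01-10*, 010-0*, 0100-*, 011-0*, 0111-, 1-101, 101-1, 1010-, 11-01, 110-0*, 1100-*
[col 2] -10-0, -100-, 0--00, 0-00-, 01--0
Prime implicants: -0100, -10-0, -100-, 0--00, 0-00-, 01--0, 0111-, 1-101, 101-1, 1010-, 11-01
PI chart (minterm → PIs covering it):
  0 | 0--00,0-00-
  8 | -10-0,-100-,0--00,0-00-,01--0
  9 | -100-,0-00-
  10 | -10-0,01--0
  12 | 0--00,01--0
  14 | 01--0,0111-
  15 | 0111-  (sole → essential)
  20 | -0100,1010-
  21 | 1-101,101-1,1010-
  23 | 101-1  (sole → essential)
  24 | -10-0,-100-
  25 | -100-,11-01
  26 | -10-0  (sole → essential)
  29 | 1-101,11-01
Essential prime implicants: -10-0, 0111-, 101-1

YES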